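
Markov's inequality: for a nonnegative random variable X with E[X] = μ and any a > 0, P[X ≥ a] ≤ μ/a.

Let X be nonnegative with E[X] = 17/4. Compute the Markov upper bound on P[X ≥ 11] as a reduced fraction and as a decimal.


μ = E[X] = 17/4, a = 11.
Markov: P[X ≥ 11] ≤ μ/a = (17/4)/11 = 17/44.
Numerically: ≈ 0.3864.
(Since a = 11 > μ = 4.2500, the bound 17/44 is < 1 and informative.)

P[X ≥ 11] ≤ 17/44 ≈ 0.3864.


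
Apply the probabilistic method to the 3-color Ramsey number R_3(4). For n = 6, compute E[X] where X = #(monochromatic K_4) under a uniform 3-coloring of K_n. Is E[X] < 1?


E[X] = C(6, 4) · 3^{1 − 6} = 15 · 3^{−5} = 15/243.
As a reduced fraction: E[X] = 5/81 ≈ 0.06173.
Is E[X] < 1? YES.
Since E[X] < 1, there exists a 3-coloring of K_{6} with no monochromatic K_4; hence R_3(4) > 6.

E[X] = 5/81 ≈ 0.06173; E[X] < 1, so R_3(4) > 6.


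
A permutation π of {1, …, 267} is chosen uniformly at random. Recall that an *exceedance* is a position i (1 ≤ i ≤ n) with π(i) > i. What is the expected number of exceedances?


Write X = Σ_{i=1}^{267} X_i, where X_i = 1_{π(i) > i}.
For each fixed i, π(i) is uniform over {1, …, 267} (marginal of a uniform permutation), so P[π(i) > i] = (n − i)/n. Summing: Σ_{i=1}^{267} (n − i)/n = (0 + 1 + … + 266)/267 = 267(267 − 1)/(2·267) = (267 − 1)/2.
Hence E[X] = Σ_{i=1}^{267} (267 − i)/267 = 133 ≈ 133.00000.

E[X] = 133 = 133.00000.


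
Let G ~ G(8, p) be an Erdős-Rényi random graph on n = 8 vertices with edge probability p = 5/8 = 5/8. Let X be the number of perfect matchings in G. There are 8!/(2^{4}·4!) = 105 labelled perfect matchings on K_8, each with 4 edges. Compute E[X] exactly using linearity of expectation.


K_8 has 8!/(2^{4}·4!) = 105 labelled perfect matchings.
For each such perfect matching H, let X_H = 1 if all 4 edges of H are present in G. Then P[X_H = 1] = p^{4} = (5/8)^{4} = 625/4096.
By linearity: E[X] = Σ_H E[X_H] = 105 · p^{4} = 105 · 625/4096 = 65625/4096.
Numerically: E[X] ≈ 16.0217.

E[X] = 105 · (5/8)^{4} = 65625/4096 ≈ 16.0217.


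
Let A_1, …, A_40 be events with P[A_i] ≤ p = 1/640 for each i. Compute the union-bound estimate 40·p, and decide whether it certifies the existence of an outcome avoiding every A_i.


Union bound: P[∪_{i=1}^{40} A_i] ≤ Σ_i P[A_i] ≤ 40·p = 40·(1/640) = 1/16.
Numerically: 1/16 ≈ 0.0625000.
Is 1/16 < 1? YES.
Since P[∪ A_i] ≤ 1/16 < 1, the complement has P[∩ A_i^c] ≥ 1 − 1/16 = 15/16 > 0, so some outcome avoids every A_i.

40·p = 1/16 ≈ 0.0625000; existence CERTIFIED by the union bound.


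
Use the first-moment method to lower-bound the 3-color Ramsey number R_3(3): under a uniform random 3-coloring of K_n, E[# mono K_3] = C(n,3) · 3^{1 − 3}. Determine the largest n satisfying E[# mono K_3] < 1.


We need C(n, 3) · 3^{1 − 3} < 1, i.e. C(n, 3) < 3^{3 − 1} = 9.
Check values of n near the boundary:
  n = 3: C(3, 3) = 1; 1 < 9? YES
  n = 4: C(4, 3) = 4; 4 < 9? YES
  n = 5: C(5, 3) = 10; 10 < 9? NO
The largest n with C(n, 3) < 9 is n = 4 (where E[X] = 4/9 ≈ 0.444444). Hence R_3(3) > 4, i.e. R_3(3) ≥ 5.

Largest n = 4; hence R_3(3) > 4.


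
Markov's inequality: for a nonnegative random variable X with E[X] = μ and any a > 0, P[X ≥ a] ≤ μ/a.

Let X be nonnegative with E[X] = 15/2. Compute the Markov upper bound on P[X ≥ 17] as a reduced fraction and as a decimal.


μ = E[X] = 15/2, a = 17.
Markov: P[X ≥ 17] ≤ μ/a = (15/2)/17 = 15/34.
Numerically: ≈ 0.441.
(Since a = 17 > μ = 7.500, the bound 15/34 is < 1 and informative.)

P[X ≥ 17] ≤ 15/34 ≈ 0.441.


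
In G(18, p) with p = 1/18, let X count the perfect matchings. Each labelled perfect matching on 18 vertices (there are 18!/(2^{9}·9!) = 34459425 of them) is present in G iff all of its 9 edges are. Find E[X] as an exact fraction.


K_18 has 18!/(2^{9}·9!) = 34459425 labelled perfect matchings.
For each such perfect matching H, let X_H = 1 if all 9 edges of H are present in G. Then P[X_H = 1] = p^{9} = (1/18)^{9} = 1/198359290368.
By linearity of expectation: E[X] = Σ_H E[X_H] = 34459425 · p^{9} = 34459425 · 1/198359290368 = 425425/2448880128.
Numerically: E[X] ≈ 0.000174.

E[X] = 34459425 · (1/18)^{9} = 425425/2448880128 ≈ 0.000174.


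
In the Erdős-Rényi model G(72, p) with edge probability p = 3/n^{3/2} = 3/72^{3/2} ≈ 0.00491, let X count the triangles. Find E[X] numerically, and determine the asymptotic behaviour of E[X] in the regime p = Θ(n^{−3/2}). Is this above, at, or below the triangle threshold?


Number of potential triangles: C(72, 3) = 59640.
Each occurs with probability p³ ≈ (0.00491)³ ≈ 1.184043e-07.
By linearity: E[X] = C(72, 3)·p³ ≈ 59640 · 1.184043e-07 ≈ 0.0071.
Since α = 3/2 > 1, p = c/n^{3/2} = o(1/n) is below the triangle threshold p ~ 1/n. Asymptotically E[X] ~ (c³/6)·n^{3(1−α)} = (3³/6)·n^{-1.5} → 0, so by Markov's inequality G has no triangles w.h.p.

E[X] ≈ 0.0071; in regime p = Θ(1/n^{3/2}) E[X] tends to 0 (below the triangle threshold p ~ 1/n).


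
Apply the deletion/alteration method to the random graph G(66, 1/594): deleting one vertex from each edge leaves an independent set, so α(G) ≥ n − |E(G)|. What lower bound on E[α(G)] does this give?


E[|E(G)|] = C(66, 2)·p = 2145 · (1/594) = 65/18.
E[α(G)] ≥ n − E[|E(G)|] = 66 − 65/18 = 1123/18.
Numerically: ≈ 62.3889.
(This is only a lower bound; the true E[α(G)] may be larger.)

E[α(G)] ≥ 1123/18 ≈ 62.3889.


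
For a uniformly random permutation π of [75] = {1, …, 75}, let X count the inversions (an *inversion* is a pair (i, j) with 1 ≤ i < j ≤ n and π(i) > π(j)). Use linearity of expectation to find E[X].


Write X = Σ X_I over the C(75, 2) = 2775 pairs i < j, with X_I the indicator of one inversion.
There are 2775 indicators.
For each fixed pair i < j, the values π(i) and π(j) are two distinct elements of {1, …, 75} in uniformly random order; by symmetry P[π(i) > π(j)] = 1/2.
By linearity: E[X] = 2775 · (1/2) = C(75, 2) · (1/2) = 2775/2 = 2775/2 ≈ 1387.5000.

E[X] = 2775/2 = 1387.5000.


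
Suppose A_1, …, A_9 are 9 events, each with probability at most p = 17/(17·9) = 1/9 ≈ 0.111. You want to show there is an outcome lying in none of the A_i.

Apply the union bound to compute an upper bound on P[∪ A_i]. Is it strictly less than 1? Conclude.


Union bound: P[∪_{i=1}^{9} A_i] ≤ Σ_i P[A_i] ≤ 9·p = 9·(1/9) = 1.
Numerically: 1 ≈ 1.000.
Is 1 < 1? NO.
Since the bound 1 is ≥ 1, the union bound is uninformative here; it does NOT by itself certify existence.

9·p = 1 ≈ 1.000; existence NOT certified by the union bound.


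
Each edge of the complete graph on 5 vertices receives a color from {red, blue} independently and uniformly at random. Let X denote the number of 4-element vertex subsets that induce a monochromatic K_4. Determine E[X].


Let X = Σ_S X_S over the C(5, 4) = 5 subsets S of size 4, where X_S = 1 if the K_4 on S is monochromatic.
For a fixed S, the K_4 on S has C(4, 2) = 6 edges. P[all 6 edges red] = (1/2)^6, and likewise for blue, so P[monochromatic] = 2·(1/2)^6 = 2^{1 − 6} = 1/32.
Summing: E[X] = C(5, 4) · 2^{1 − 6} = 5 · 1/32 = 5/32.
Numerically: E[X] ≈ 0.15625.

E[X] = C(5,4)·2^(1−C(4,2)) = 5/32 ≈ 0.15625.


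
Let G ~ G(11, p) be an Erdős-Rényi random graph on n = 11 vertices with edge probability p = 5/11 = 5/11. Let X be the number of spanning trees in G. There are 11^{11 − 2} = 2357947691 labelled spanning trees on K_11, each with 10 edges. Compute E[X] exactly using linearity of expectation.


K_11 has 11^{11 − 2} = 2357947691 labelled spanning trees.
For each such spanning tree H, let X_H = 1 if all 10 edges of H are present in G. Then P[X_H = 1] = p^{10} = (5/11)^{10} = 9765625/25937424601.
By linearity of expectation: E[X] = Σ_H E[X_H] = 2357947691 · p^{10} = 2357947691 · 9765625/25937424601 = 9765625/11.
Numerically: E[X] ≈ 8.8778e+05.

E[X] = 2357947691 · (5/11)^{10} = 9765625/11 ≈ 8.8778e+05.


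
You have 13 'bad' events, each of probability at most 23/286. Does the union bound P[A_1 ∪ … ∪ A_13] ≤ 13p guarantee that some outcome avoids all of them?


Union bound: P[∪_{i=1}^{13} A_i] ≤ Σ_i P[A_i] ≤ 13·p = 13·(23/286) = 23/22.
Numerically: 23/22 ≈ 1.045.
Is 23/22 < 1? NO.
Since the bound 23/22 is ≥ 1, the union bound is uninformative here; it does NOT by itself certify existence.

13·p = 23/22 ≈ 1.045; existence NOT certified by the union bound.


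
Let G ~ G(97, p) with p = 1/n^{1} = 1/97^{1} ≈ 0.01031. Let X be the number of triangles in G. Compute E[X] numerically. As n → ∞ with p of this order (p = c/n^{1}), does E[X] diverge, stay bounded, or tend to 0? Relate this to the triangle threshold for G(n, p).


Number of potential triangles: C(97, 3) = 147440.
Each occurs with probability p³ ≈ (0.01031)³ ≈ 1.095683e-06.
By linearity: E[X] = C(97, 3)·p³ ≈ 147440 · 1.095683e-06 ≈ 0.1615.
Here α = 1, so p = 1/n is exactly at the triangle threshold p ~ 1/n. Asymptotically E[X] → c³/6 = 1³/6 = 1/6 ≈ 0.1667, a bounded constant. In this regime the triangle count is asymptotically Poisson(c³/6).

E[X] ≈ 0.1615; in regime p = Θ(1/n^{1}) E[X] stays bounded (at the triangle threshold p ~ 1/n).


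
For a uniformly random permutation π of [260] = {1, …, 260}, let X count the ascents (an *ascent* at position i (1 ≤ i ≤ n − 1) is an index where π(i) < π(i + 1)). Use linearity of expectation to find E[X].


Write X = Σ X_I over i = 1, …, 259, with X_I the indicator of one ascent.
There are 259 indicators.
For each fixed i, the pair (π(i), π(i+1)) is a uniformly random ordered pair of distinct values from {1, …, 260}; by symmetry P[π(i) < π(i+1)] = 1/2.
By linearity: E[X] = 259 · (1/2) = (260 − 1) · (1/2) = 259/2 ≈ 129.5000.

E[X] = 259/2 = 129.5000.


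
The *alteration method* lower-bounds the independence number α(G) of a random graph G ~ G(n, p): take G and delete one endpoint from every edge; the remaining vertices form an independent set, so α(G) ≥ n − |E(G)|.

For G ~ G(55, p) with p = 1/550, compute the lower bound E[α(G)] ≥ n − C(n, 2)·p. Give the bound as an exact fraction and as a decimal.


E[|E(G)|] = C(55, 2)·p = 1485 · (1/550) = 27/10.
E[α(G)] ≥ n − E[|E(G)|] = 55 − 27/10 = 523/10.
Numerically: ≈ 52.3000.
(This is only a lower bound; the true E[α(G)] may be larger.)

E[α(G)] ≥ 523/10 ≈ 52.3000.


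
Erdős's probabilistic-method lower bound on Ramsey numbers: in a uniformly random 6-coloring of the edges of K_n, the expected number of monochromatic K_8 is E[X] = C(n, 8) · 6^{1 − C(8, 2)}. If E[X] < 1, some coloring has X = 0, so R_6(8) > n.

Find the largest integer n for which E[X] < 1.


We need C(n, 8) · 6^{1 − 28} < 1, i.e. C(n, 8) < 6^{28 − 1} = 1023490369077469249536.
Check values of n near the boundary:
  n = 1592: C(1592, 8) = 1005480414540892933435; 1005480414540892933435 < 1023490369077469249536? YES
  n = 1593: C(1593, 8) = 1010555394551193970323; 1010555394551193970323 < 1023490369077469249536? YES
  n = 1594: C(1594, 8) = 1015652773590544255167; 1015652773590544255167 < 1023490369077469249536? YES
  n = 1595: C(1595, 8) = 1020772636343363633895; 1020772636343363633895 < 1023490369077469249536? YES
  n = 1596: C(1596, 8) = 1025915067760710553965; 1025915067760710553965 < 1023490369077469249536? NO
  n = 1597: C(1597, 8) = 1031080153060953275445; 1031080153060953275445 < 1023490369077469249536? NO
The largest n with C(n, 8) < 1023490369077469249536 is n = 1595 (where E[X] = 113419181815929292655/113721152119718805504 ≈ 0.997). Hence R_6(8) > 1595, i.e. R_6(8) ≥ 1596.

Largest n = 1595; hence R_6(8) > 1595.


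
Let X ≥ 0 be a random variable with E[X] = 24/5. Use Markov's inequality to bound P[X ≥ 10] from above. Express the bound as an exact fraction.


μ = E[X] = 24/5, a = 10.
Markov: P[X ≥ 10] ≤ μ/a = (24/5)/10 = 12/25.
Numerically: ≈ 0.480000.
(Since a = 10 > μ = 4.800000, the bound 12/25 is < 1 and informative.)

P[X ≥ 10] ≤ 12/25 ≈ 0.480000.


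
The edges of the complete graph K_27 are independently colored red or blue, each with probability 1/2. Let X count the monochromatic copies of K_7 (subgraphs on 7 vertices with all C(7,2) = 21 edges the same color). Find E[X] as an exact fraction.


Let X = Σ_S X_S over the C(27, 7) = 888030 subsets S of size 7, where X_S = 1 if the K_7 on S is monochromatic.
For a fixed S, the K_7 on S has C(7, 2) = 21 edges. P[all 21 edges red] = (1/2)^21, and likewise for blue, so P[monochromatic] = 2·(1/2)^21 = 2^{1 − 21} = 1/1048576.
By linearity of expectation: E[X] = C(27, 7) · 2^{1 − 21} = 888030 · 1/1048576 = 444015/524288.
Numerically: E[X] ≈ 0.847.

E[X] = C(27,7)·2^(1−C(7,2)) = 444015/524288 ≈ 0.847.


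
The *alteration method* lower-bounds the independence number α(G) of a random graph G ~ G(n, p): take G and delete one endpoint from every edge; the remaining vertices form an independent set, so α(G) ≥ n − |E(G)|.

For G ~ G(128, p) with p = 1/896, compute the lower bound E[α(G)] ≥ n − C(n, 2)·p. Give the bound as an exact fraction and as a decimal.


E[|E(G)|] = C(128, 2)·p = 8128 · (1/896) = 127/14.
E[α(G)] ≥ n − E[|E(G)|] = 128 − 127/14 = 1665/14.
Numerically: ≈ 118.928571.
(This is only a lower bound; the true E[α(G)] may be larger.)

E[α(G)] ≥ 1665/14 ≈ 118.928571.


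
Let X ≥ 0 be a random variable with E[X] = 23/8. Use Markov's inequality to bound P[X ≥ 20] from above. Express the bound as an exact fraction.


μ = E[X] = 23/8, a = 20.
Markov: P[X ≥ 20] ≤ μ/a = (23/8)/20 = 23/160.
Numerically: ≈ 0.143750.
(Since a = 20 > μ = 2.875000, the bound 23/160 is < 1 and informative.)

P[X ≥ 20] ≤ 23/160 ≈ 0.143750.


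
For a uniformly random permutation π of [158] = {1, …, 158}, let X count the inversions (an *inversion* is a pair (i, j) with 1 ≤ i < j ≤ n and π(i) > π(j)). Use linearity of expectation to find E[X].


Write X = Σ X_I over the C(158, 2) = 12403 pairs i < j, with X_I the indicator of one inversion.
There are 12403 indicators.
For each fixed pair i < j, the values π(i) and π(j) are two distinct elements of {1, …, 158} in uniformly random order; by symmetry P[π(i) > π(j)] = 1/2.
By linearity: E[X] = 12403 · (1/2) = C(158, 2) · (1/2) = 12403/2 = 12403/2 ≈ 6201.50000.

E[X] = 12403/2 = 6201.50000.


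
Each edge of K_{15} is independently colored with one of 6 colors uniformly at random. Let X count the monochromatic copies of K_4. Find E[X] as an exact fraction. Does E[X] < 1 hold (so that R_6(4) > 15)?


E[X] = C(15, 4) · 6^{1 − 6} = 1365 · 6^{−5} = 1365/7776.
As a reduced fraction: E[X] = 455/2592 ≈ 0.1755401.
Is E[X] < 1? YES.
Since E[X] < 1, there exists a 6-coloring of K_{15} with no monochromatic K_4; hence R_6(4) > 15.

E[X] = 455/2592 ≈ 0.1755401; E[X] < 1, so R_6(4) > 15.


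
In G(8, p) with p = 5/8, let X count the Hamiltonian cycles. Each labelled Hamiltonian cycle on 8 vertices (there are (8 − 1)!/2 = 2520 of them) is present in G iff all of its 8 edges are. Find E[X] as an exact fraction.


K_8 has (8 − 1)!/2 = 2520 labelled Hamiltonian cycles.
For each such Hamiltonian cycle H, let X_H = 1 if all 8 edges of H are present in G. Then P[X_H = 1] = p^{8} = (5/8)^{8} = 390625/16777216.
By linearity of expectation: E[X] = Σ_H E[X_H] = 2520 · p^{8} = 2520 · 390625/16777216 = 123046875/2097152.
Numerically: E[X] ≈ 58.673.

E[X] = 2520 · (5/8)^{8} = 123046875/2097152 ≈ 58.673.


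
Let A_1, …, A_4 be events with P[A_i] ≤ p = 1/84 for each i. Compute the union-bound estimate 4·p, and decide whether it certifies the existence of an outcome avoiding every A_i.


Union bound: P[∪_{i=1}^{4} A_i] ≤ Σ_i P[A_i] ≤ 4·p = 4·(1/84) = 1/21.
Numerically: 1/21 ≈ 0.048.
Is 1/21 < 1? YES.
Since P[∪ A_i] ≤ 1/21 < 1, the complement has P[∩ A_i^c] ≥ 1 − 1/21 = 20/21 > 0, so some outcome avoids every A_i.

4·p = 1/21 ≈ 0.048; existence CERTIFIED by the union bound.


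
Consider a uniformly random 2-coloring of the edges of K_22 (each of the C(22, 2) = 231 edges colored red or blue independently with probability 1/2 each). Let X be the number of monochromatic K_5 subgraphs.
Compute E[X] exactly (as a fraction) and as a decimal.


Let X = Σ_S X_S over the C(22, 5) = 26334 subsets S of size 5, where X_S = 1 if the K_5 on S is monochromatic.
For a fixed S, the K_5 on S has C(5, 2) = 10 edges. P[all 10 edges red] = (1/2)^10, and likewise for blue, so P[monochromatic] = 2·(1/2)^10 = 2^{1 − 10} = 1/512.
Summing: E[X] = C(22, 5) · 2^{1 − 10} = 26334 · 1/512 = 13167/256.
Numerically: E[X] ≈ 51.434.

E[X] = C(22,5)·2^(1−C(5,2)) = 13167/256 ≈ 51.434.


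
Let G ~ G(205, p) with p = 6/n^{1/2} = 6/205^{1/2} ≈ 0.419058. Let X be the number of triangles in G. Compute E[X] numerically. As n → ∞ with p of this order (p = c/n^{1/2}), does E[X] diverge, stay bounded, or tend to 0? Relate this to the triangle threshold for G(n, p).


Number of potential triangles: C(205, 3) = 1414910.
Each occurs with probability p³ ≈ (0.419058)³ ≈ 7.35907043e-02.
By linearity: E[X] = C(205, 3)·p³ ≈ 1414910 · 7.35907043e-02 ≈ 104124.223470.
Since α = 1/2 < 1, p = c/n^{1/2} ≫ 1/n is above the triangle threshold p ~ 1/n. Asymptotically E[X] ~ (c³/6)·n^{3(1−α)} = (6³/6)·n^{1.5} → ∞; triangles are abundant w.h.p.

E[X] ≈ 104124.223470; in regime p = Θ(1/n^{1/2}) E[X] diverges (above the triangle threshold p ~ 1/n).


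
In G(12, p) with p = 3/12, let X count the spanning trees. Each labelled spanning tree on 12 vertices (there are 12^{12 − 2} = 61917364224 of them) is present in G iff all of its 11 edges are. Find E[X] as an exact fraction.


K_12 has 12^{12 − 2} = 61917364224 labelled spanning trees.
For each such spanning tree H, let X_H = 1 if all 11 edges of H are present in G. Then P[X_H = 1] = p^{11} = (1/4)^{11} = 1/4194304.
By linearity of expectation: E[X] = Σ_H E[X_H] = 61917364224 · p^{11} = 61917364224 · 1/4194304 = 59049/4.
Numerically: E[X] ≈ 14762.

E[X] = 61917364224 · (1/4)^{11} = 59049/4 ≈ 14762.


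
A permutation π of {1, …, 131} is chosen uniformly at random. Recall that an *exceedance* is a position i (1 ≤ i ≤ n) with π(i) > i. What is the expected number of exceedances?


Write X = Σ_{i=1}^{131} X_i, where X_i = 1_{π(i) > i}.
For each fixed i, π(i) is uniform over {1, …, 131} (marginal of a uniform permutation), so P[π(i) > i] = (n − i)/n. Summing: Σ_{i=1}^{131} (n − i)/n = (0 + 1 + … + 130)/131 = 131(131 − 1)/(2·131) = (131 − 1)/2.
Hence E[X] = Σ_{i=1}^{131} (131 − i)/131 = 65 ≈ 65.0000.

E[X] = 65 = 65.0000.


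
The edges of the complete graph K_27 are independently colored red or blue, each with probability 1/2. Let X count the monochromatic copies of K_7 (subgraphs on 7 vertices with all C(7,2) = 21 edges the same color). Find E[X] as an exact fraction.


Let X = Σ_S X_S over the C(27, 7) = 888030 subsets S of size 7, where X_S = 1 if the K_7 on S is monochromatic.
For a fixed S, the K_7 on S has C(7, 2) = 21 edges. P[all 21 edges red] = (1/2)^21, and likewise for blue, so P[monochromatic] = 2·(1/2)^21 = 2^{1 − 21} = 1/1048576.
By linearity of expectation: E[X] = C(27, 7) · 2^{1 − 21} = 888030 · 1/1048576 = 444015/524288.
Numerically: E[X] ≈ 0.8469.

E[X] = C(27,7)·2^(1−C(7,2)) = 444015/524288 ≈ 0.8469.


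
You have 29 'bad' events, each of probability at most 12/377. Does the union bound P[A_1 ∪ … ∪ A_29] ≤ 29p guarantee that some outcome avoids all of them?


Union bound: P[∪_{i=1}^{29} A_i] ≤ Σ_i P[A_i] ≤ 29·p = 29·(12/377) = 12/13.
Numerically: 12/13 ≈ 0.9230769.
Is 12/13 < 1? YES.
Since P[∪ A_i] ≤ 12/13 < 1, the complement has P[∩ A_i^c] ≥ 1 − 12/13 = 1/13 > 0, so some outcome avoids every A_i.

29·p = 12/13 ≈ 0.9230769; existence CERTIFIED by the union bound.


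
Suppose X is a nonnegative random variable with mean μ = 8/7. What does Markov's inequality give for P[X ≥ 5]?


μ = E[X] = 8/7, a = 5.
Markov: P[X ≥ 5] ≤ μ/a = (8/7)/5 = 8/35.
Numerically: ≈ 0.229.
(Since a = 5 > μ = 1.143, the bound 8/35 is < 1 and informative.)

P[X ≥ 5] ≤ 8/35 ≈ 0.229.


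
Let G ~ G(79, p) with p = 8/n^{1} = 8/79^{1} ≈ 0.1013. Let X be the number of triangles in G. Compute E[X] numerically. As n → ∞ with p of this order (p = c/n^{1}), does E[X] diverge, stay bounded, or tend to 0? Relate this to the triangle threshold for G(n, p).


Number of potential triangles: C(79, 3) = 79079.
Each occurs with probability p³ ≈ (0.1013)³ ≈ 1.038457e-03.
By linearity: E[X] = C(79, 3)·p³ ≈ 79079 · 1.038457e-03 ≈ 82.1202.
Here α = 1, so p = 8/n is exactly at the triangle threshold p ~ 1/n. Asymptotically E[X] → c³/6 = 8³/6 = 256/3 ≈ 85.3333, a bounded constant. In this regime the triangle count is asymptotically Poisson(c³/6).

E[X] ≈ 82.1202; in regime p = Θ(1/n^{1}) E[X] stays bounded (at the triangle threshold p ~ 1/n).


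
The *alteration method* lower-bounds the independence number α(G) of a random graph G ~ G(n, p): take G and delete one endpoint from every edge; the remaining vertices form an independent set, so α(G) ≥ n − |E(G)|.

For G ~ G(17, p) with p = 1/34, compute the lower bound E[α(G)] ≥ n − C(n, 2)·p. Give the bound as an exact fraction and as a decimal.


E[|E(G)|] = C(17, 2)·p = 136 · (1/34) = 4.
E[α(G)] ≥ n − E[|E(G)|] = 17 − 4 = 13.
Numerically: ≈ 13.000000.
(This is only a lower bound; the true E[α(G)] may be larger.)

E[α(G)] ≥ 13 ≈ 13.000000.


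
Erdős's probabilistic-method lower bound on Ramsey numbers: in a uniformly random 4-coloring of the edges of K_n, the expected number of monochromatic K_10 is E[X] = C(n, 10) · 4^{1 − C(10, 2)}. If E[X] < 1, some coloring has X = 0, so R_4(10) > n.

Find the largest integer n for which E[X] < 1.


We need C(n, 10) · 4^{1 − 45} < 1, i.e. C(n, 10) < 4^{45 − 1} = 309485009821345068724781056.
Check values of n near the boundary:
  n = 2022: C(2022, 10) = 307870445231474093395937796; 307870445231474093395937796 < 309485009821345068724781056? YES
  n = 2023: C(2023, 10) = 309399856285778485315440716; 309399856285778485315440716 < 309485009821345068724781056? YES
  n = 2024: C(2024, 10) = 310936101848269937576192656; 310936101848269937576192656 < 309485009821345068724781056? NO
  n = 2025: C(2025, 10) = 312479209053472269772600560; 312479209053472269772600560 < 309485009821345068724781056? NO
The largest n with C(n, 10) < 309485009821345068724781056 is n = 2023 (where E[X] = 77349964071444621328860179/77371252455336267181195264 ≈ 1.000). Hence R_4(10) > 2023, i.e. R_4(10) ≥ 2024.

Largest n = 2023; hence R_4(10) > 2023.


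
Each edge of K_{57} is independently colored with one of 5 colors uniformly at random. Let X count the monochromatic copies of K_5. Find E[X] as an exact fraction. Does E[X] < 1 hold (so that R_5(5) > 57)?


E[X] = C(57, 5) · 5^{1 − 10} = 4187106 · 5^{−9} = 4187106/1953125.
As a reduced fraction: E[X] = 4187106/1953125 ≈ 2.143798.
Is E[X] < 1? NO.
Since E[X] ≥ 1, the first-moment bound is inconclusive at n = 57; it does NOT by itself certify R_5(5) > 57.

E[X] = 4187106/1953125 ≈ 2.143798; E[X] ≥ 1; first-moment method inconclusive here.


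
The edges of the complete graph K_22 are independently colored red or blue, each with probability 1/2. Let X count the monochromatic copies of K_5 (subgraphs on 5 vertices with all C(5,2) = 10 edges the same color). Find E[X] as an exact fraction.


Let X = Σ_S X_S over the C(22, 5) = 26334 subsets S of size 5, where X_S = 1 if the K_5 on S is monochromatic.
For a fixed S, the K_5 on S has C(5, 2) = 10 edges. P[all 10 edges red] = (1/2)^10, and likewise for blue, so P[monochromatic] = 2·(1/2)^10 = 2^{1 − 10} = 1/512.
By linearity of expectation: E[X] = C(22, 5) · 2^{1 − 10} = 26334 · 1/512 = 13167/256.
Numerically: E[X] ≈ 51.433594.

E[X] = C(22,5)·2^(1−C(5,2)) = 13167/256 ≈ 51.433594.


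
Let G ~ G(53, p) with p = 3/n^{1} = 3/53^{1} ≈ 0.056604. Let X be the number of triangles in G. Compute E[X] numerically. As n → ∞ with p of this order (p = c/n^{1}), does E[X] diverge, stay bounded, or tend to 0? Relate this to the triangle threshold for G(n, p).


Number of potential triangles: C(53, 3) = 23426.
Each occurs with probability p³ ≈ (0.056604)³ ≈ 1.8135777e-04.
By linearity: E[X] = C(53, 3)·p³ ≈ 23426 · 1.8135777e-04 ≈ 4.24849.
Here α = 1, so p = 3/n is exactly at the triangle threshold p ~ 1/n. Asymptotically E[X] → c³/6 = 3³/6 = 9/2 ≈ 4.50000, a bounded constant. In this regime the triangle count is asymptotically Poisson(c³/6).

E[X] ≈ 4.24849; in regime p = Θ(1/n^{1}) E[X] stays bounded (at the triangle threshold p ~ 1/n).


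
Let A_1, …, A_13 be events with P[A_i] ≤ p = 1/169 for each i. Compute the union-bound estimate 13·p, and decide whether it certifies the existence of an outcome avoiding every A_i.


Union bound: P[∪_{i=1}^{13} A_i] ≤ Σ_i P[A_i] ≤ 13·p = 13·(1/169) = 1/13.
Numerically: 1/13 ≈ 0.0769.
Is 1/13 < 1? YES.
Since P[∪ A_i] ≤ 1/13 < 1, the complement has P[∩ A_i^c] ≥ 1 − 1/13 = 12/13 > 0, so some outcome avoids every A_i.

13·p = 1/13 ≈ 0.0769; existence CERTIFIED by the union bound.


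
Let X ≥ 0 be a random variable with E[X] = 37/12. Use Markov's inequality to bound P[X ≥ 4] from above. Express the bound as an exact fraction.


μ = E[X] = 37/12, a = 4.
Markov: P[X ≥ 4] ≤ μ/a = (37/12)/4 = 37/48.
Numerically: ≈ 0.770833.
(Since a = 4 > μ = 3.083333, the bound 37/48 is < 1 and informative.)

P[X ≥ 4] ≤ 37/48 ≈ 0.770833.


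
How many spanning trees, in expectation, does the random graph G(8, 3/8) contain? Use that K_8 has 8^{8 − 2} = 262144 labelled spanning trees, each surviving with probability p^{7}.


K_8 has 8^{8 − 2} = 262144 labelled spanning trees.
For each such spanning tree H, let X_H = 1 if all 7 edges of H are present in G. Then P[X_H = 1] = p^{7} = (3/8)^{7} = 2187/2097152.
By linearity of expectation: E[X] = Σ_H E[X_H] = 262144 · p^{7} = 262144 · 2187/2097152 = 2187/8.
Numerically: E[X] ≈ 273.375.

E[X] = 262144 · (3/8)^{7} = 2187/8 ≈ 273.375.


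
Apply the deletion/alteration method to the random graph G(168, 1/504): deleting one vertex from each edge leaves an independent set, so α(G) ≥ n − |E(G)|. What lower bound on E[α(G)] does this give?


E[|E(G)|] = C(168, 2)·p = 14028 · (1/504) = 167/6.
E[α(G)] ≥ n − E[|E(G)|] = 168 − 167/6 = 841/6.
Numerically: ≈ 140.167.
(This is only a lower bound; the true E[α(G)] may be larger.)

E[α(G)] ≥ 841/6 ≈ 140.167.


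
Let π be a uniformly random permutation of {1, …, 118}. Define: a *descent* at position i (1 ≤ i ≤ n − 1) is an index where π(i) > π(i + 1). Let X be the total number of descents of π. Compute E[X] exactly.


Write X = Σ X_I over i = 1, …, 117, with X_I the indicator of one descent.
There are 117 indicators.
For each fixed i, the pair (π(i), π(i+1)) is a uniformly random ordered pair of distinct values from {1, …, 118}; by symmetry P[π(i) > π(i+1)] = 1/2.
By linearity: E[X] = 117 · (1/2) = (118 − 1) · (1/2) = 117/2 ≈ 58.5000.

E[X] = 117/2 = 58.5000.


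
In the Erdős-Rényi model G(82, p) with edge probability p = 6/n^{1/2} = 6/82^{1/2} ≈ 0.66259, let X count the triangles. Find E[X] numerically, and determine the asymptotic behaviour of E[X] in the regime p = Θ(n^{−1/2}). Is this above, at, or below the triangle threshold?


Number of potential triangles: C(82, 3) = 88560.
Each occurs with probability p³ ≈ (0.66259)³ ≈ 2.9089280e-01.
By linearity: E[X] = C(82, 3)·p³ ≈ 88560 · 2.9089280e-01 ≈ 25761.46640.
Since α = 1/2 < 1, p = c/n^{1/2} ≫ 1/n is above the triangle threshold p ~ 1/n. Asymptotically E[X] ~ (c³/6)·n^{3(1−α)} = (6³/6)·n^{1.5} → ∞; triangles are abundant w.h.p.

E[X] ≈ 25761.46640; in regime p = Θ(1/n^{1/2}) E[X] diverges (above the triangle threshold p ~ 1/n).


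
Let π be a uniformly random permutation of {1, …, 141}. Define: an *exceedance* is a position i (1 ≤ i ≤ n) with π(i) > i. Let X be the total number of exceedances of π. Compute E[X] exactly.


Write X = Σ_{i=1}^{141} X_i, where X_i = 1_{π(i) > i}.
For each fixed i, π(i) is uniform over {1, …, 141} (marginal of a uniform permutation), so P[π(i) > i] = (n − i)/n. Summing: Σ_{i=1}^{141} (n − i)/n = (0 + 1 + … + 140)/141 = 141(141 − 1)/(2·141) = (141 − 1)/2.
Hence E[X] = Σ_{i=1}^{141} (141 − i)/141 = 70 ≈ 70.000.

E[X] = 70 = 70.000.


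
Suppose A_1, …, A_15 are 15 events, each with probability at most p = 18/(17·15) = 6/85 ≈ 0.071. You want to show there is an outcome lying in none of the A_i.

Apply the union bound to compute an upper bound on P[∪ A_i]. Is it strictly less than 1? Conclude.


Union bound: P[∪_{i=1}^{15} A_i] ≤ Σ_i P[A_i] ≤ 15·p = 15·(6/85) = 18/17.
Numerically: 18/17 ≈ 1.059.
Is 18/17 < 1? NO.
Since the bound 18/17 is ≥ 1, the union bound is uninformative here; it does NOT by itself certify existence.

15·p = 18/17 ≈ 1.059; existence NOT certified by the union bound.


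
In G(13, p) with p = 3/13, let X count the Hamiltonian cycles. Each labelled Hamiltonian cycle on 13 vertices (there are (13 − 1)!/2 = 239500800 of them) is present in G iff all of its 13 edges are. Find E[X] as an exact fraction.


K_13 has (13 − 1)!/2 = 239500800 labelled Hamiltonian cycles.
For each such Hamiltonian cycle H, let X_H = 1 if all 13 edges of H are present in G. Then P[X_H = 1] = p^{13} = (3/13)^{13} = 1594323/302875106592253.
By linearity: E[X] = Σ_H E[X_H] = 239500800 · p^{13} = 239500800 · 1594323/302875106592253 = 381841633958400/302875106592253.
Numerically: E[X] ≈ 1.26.

E[X] = 239500800 · (3/13)^{13} = 381841633958400/302875106592253 ≈ 1.26.


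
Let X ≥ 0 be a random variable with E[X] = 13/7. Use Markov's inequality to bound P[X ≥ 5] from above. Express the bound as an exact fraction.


μ = E[X] = 13/7, a = 5.
Markov: P[X ≥ 5] ≤ μ/a = (13/7)/5 = 13/35.
Numerically: ≈ 0.371429.
(Since a = 5 > μ = 1.857143, the bound 13/35 is < 1 and informative.)

P[X ≥ 5] ≤ 13/35 ≈ 0.371429.


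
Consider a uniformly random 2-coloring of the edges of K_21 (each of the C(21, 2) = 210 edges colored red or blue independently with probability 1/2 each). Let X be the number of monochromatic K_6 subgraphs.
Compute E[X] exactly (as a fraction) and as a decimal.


Let X = Σ_S X_S over the C(21, 6) = 54264 subsets S of size 6, where X_S = 1 if the K_6 on S is monochromatic.
For a fixed S, the K_6 on S has C(6, 2) = 15 edges. P[all 15 edges red] = (1/2)^15, and likewise for blue, so P[monochromatic] = 2·(1/2)^15 = 2^{1 − 15} = 1/16384.
By linearity: E[X] = C(21, 6) · 2^{1 − 15} = 54264 · 1/16384 = 6783/2048.
Numerically: E[X] ≈ 3.31201.

E[X] = C(21,6)·2^(1−C(6,2)) = 6783/2048 ≈ 3.31201.


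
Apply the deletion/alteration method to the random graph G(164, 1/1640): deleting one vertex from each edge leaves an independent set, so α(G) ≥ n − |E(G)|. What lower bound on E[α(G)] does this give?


E[|E(G)|] = C(164, 2)·p = 13366 · (1/1640) = 163/20.
E[α(G)] ≥ n − E[|E(G)|] = 164 − 163/20 = 3117/20.
Numerically: ≈ 155.850000.
(This is only a lower bound; the true E[α(G)] may be larger.)

E[α(G)] ≥ 3117/20 ≈ 155.850000.


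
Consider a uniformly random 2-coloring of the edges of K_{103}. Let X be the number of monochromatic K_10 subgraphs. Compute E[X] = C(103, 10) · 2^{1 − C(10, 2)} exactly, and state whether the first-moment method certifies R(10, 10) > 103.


E[X] = C(103, 10) · 2^{1 − 45} = 23591276125340 · 2^{−44} = 23591276125340/17592186044416.
As a reduced fraction: E[X] = 5897819031335/4398046511104 ≈ 1.3410.
Is E[X] < 1? NO.
Since E[X] ≥ 1, the first-moment bound is inconclusive at n = 103; it does NOT by itself certify R(10, 10) > 103.

E[X] = 5897819031335/4398046511104 ≈ 1.3410; E[X] ≥ 1; first-moment method inconclusive here.


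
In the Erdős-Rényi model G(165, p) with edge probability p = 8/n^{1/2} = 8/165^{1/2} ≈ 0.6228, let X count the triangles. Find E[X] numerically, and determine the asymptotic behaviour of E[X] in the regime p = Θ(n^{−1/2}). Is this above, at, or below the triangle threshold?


Number of potential triangles: C(165, 3) = 735130.
Each occurs with probability p³ ≈ (0.6228)³ ≈ 2.415706e-01.
By linearity: E[X] = C(165, 3)·p³ ≈ 735130 · 2.415706e-01 ≈ 177585.7815.
Since α = 1/2 < 1, p = c/n^{1/2} ≫ 1/n is above the triangle threshold p ~ 1/n. Asymptotically E[X] ~ (c³/6)·n^{3(1−α)} = (8³/6)·n^{1.5} → ∞; triangles are abundant w.h.p.

E[X] ≈ 177585.7815; in regime p = Θ(1/n^{1/2}) E[X] diverges (above the triangle threshold p ~ 1/n).


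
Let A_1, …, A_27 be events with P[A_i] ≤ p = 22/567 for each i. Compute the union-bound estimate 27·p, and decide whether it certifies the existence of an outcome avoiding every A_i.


Union bound: P[∪_{i=1}^{27} A_i] ≤ Σ_i P[A_i] ≤ 27·p = 27·(22/567) = 22/21.
Numerically: 22/21 ≈ 1.0476.
Is 22/21 < 1? NO.
Since the bound 22/21 is ≥ 1, the union bound is uninformative here; it does NOT by itself certify existence.

27·p = 22/21 ≈ 1.0476; existence NOT certified by the union bound.


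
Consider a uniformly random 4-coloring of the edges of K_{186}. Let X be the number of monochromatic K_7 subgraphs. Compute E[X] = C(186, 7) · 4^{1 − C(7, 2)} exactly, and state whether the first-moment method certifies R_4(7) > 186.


E[X] = C(186, 7) · 4^{1 − 21} = 1363155866280 · 4^{−20} = 1363155866280/1099511627776.
As a reduced fraction: E[X] = 170394483285/137438953472 ≈ 1.2397830.
Is E[X] < 1? NO.
Since E[X] ≥ 1, the first-moment bound is inconclusive at n = 186; it does NOT by itself certify R_4(7) > 186.

E[X] = 170394483285/137438953472 ≈ 1.2397830; E[X] ≥ 1; first-moment method inconclusive here.


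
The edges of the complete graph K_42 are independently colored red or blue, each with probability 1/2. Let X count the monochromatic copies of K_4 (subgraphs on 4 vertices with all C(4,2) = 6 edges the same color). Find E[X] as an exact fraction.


Let X = Σ_S X_S over the C(42, 4) = 111930 subsets S of size 4, where X_S = 1 if the K_4 on S is monochromatic.
For a fixed S, the K_4 on S has C(4, 2) = 6 edges. P[all 6 edges red] = (1/2)^6, and likewise for blue, so P[monochromatic] = 2·(1/2)^6 = 2^{1 − 6} = 1/32.
By linearity: E[X] = C(42, 4) · 2^{1 − 6} = 111930 · 1/32 = 55965/16.
Numerically: E[X] ≈ 3497.812.

E[X] = C(42,4)·2^(1−C(4,2)) = 55965/16 ≈ 3497.812.


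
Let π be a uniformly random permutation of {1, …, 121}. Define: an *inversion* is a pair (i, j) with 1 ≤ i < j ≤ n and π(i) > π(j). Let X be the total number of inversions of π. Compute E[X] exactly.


Write X = Σ X_I over the C(121, 2) = 7260 pairs i < j, with X_I the indicator of one inversion.
There are 7260 indicators.
For each fixed pair i < j, the values π(i) and π(j) are two distinct elements of {1, …, 121} in uniformly random order; by symmetry P[π(i) > π(j)] = 1/2.
By linearity: E[X] = 7260 · (1/2) = C(121, 2) · (1/2) = 7260/2 = 3630 ≈ 3630.000000.

E[X] = 3630 = 3630.000000.


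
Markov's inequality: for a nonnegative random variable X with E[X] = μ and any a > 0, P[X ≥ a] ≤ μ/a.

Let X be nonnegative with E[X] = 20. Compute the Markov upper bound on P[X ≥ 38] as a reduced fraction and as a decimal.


μ = E[X] = 20, a = 38.
Markov: P[X ≥ 38] ≤ μ/a = (20)/38 = 10/19.
Numerically: ≈ 0.526316.
(Since a = 38 > μ = 20.000000, the bound 10/19 is < 1 and informative.)

P[X ≥ 38] ≤ 10/19 ≈ 0.526316.


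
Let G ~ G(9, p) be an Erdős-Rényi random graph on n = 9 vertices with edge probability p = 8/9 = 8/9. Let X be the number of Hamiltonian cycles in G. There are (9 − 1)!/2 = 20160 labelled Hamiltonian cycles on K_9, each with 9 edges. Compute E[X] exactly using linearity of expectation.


K_9 has (9 − 1)!/2 = 20160 labelled Hamiltonian cycles.
For each such Hamiltonian cycle H, let X_H = 1 if all 9 edges of H are present in G. Then P[X_H = 1] = p^{9} = (8/9)^{9} = 134217728/387420489.
By linearity of expectation: E[X] = Σ_H E[X_H] = 20160 · p^{9} = 20160 · 134217728/387420489 = 300647710720/43046721.
Numerically: E[X] ≈ 6.98e+03.

E[X] = 20160 · (8/9)^{9} = 300647710720/43046721 ≈ 6.98e+03.


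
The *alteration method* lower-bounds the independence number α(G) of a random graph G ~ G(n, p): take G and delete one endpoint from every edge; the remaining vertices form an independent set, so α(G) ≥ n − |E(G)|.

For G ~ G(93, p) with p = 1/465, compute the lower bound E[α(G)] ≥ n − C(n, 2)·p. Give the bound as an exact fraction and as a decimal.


E[|E(G)|] = C(93, 2)·p = 4278 · (1/465) = 46/5.
E[α(G)] ≥ n − E[|E(G)|] = 93 − 46/5 = 419/5.
Numerically: ≈ 83.8000.
(This is only a lower bound; the true E[α(G)] may be larger.)

E[α(G)] ≥ 419/5 ≈ 83.8000.


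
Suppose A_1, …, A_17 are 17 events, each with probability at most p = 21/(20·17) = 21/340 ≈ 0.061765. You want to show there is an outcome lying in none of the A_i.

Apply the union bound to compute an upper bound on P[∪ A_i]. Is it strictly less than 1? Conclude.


Union bound: P[∪_{i=1}^{17} A_i] ≤ Σ_i P[A_i] ≤ 17·p = 17·(21/340) = 21/20.
Numerically: 21/20 ≈ 1.050000.
Is 21/20 < 1? NO.
Since the bound 21/20 is ≥ 1, the union bound is uninformative here; it does NOT by itself certify existence.

17·p = 21/20 ≈ 1.050000; existence NOT certified by the union bound.


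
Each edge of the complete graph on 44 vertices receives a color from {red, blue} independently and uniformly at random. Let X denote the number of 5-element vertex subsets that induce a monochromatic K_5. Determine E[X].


Let X = Σ_S X_S over the C(44, 5) = 1086008 subsets S of size 5, where X_S = 1 if the K_5 on S is monochromatic.
For a fixed S, the K_5 on S has C(5, 2) = 10 edges. P[all 10 edges red] = (1/2)^10, and likewise for blue, so P[monochromatic] = 2·(1/2)^10 = 2^{1 − 10} = 1/512.
By linearity of expectation: E[X] = C(44, 5) · 2^{1 − 10} = 1086008 · 1/512 = 135751/64.
Numerically: E[X] ≈ 2121.10938.

E[X] = C(44,5)·2^(1−C(5,2)) = 135751/64 ≈ 2121.10938.


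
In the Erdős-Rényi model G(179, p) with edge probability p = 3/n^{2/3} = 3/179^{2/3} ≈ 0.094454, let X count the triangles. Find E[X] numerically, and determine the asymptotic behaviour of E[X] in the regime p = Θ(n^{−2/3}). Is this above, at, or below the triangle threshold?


Number of potential triangles: C(179, 3) = 939929.
Each occurs with probability p³ ≈ (0.094454)³ ≈ 8.4267033e-04.
By linearity: E[X] = C(179, 3)·p³ ≈ 939929 · 8.4267033e-04 ≈ 792.05028.
Since α = 2/3 < 1, p = c/n^{2/3} ≫ 1/n is above the triangle threshold p ~ 1/n. Asymptotically E[X] ~ (c³/6)·n^{3(1−α)} = (3³/6)·n^{1} → ∞; triangles are abundant w.h.p.

E[X] ≈ 792.05028; in regime p = Θ(1/n^{2/3}) E[X] diverges (above the triangle threshold p ~ 1/n).


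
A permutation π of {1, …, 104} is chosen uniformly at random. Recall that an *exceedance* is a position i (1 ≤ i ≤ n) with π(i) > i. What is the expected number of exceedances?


Write X = Σ_{i=1}^{104} X_i, where X_i = 1_{π(i) > i}.
For each fixed i, π(i) is uniform over {1, …, 104} (marginal of a uniform permutation), so P[π(i) > i] = (n − i)/n. Summing: Σ_{i=1}^{104} (n − i)/n = (0 + 1 + … + 103)/104 = 104(104 − 1)/(2·104) = (104 − 1)/2.
Hence E[X] = Σ_{i=1}^{104} (104 − i)/104 = 103/2 ≈ 51.50000.

E[X] = 103/2 = 51.50000.


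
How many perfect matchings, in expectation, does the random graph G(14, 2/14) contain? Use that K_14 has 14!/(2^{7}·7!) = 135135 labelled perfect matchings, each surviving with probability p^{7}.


K_14 has 14!/(2^{7}·7!) = 135135 labelled perfect matchings.
For each such perfect matching H, let X_H = 1 if all 7 edges of H are present in G. Then P[X_H = 1] = p^{7} = (1/7)^{7} = 1/823543.
Summing the indicators: E[X] = Σ_H E[X_H] = 135135 · p^{7} = 135135 · 1/823543 = 19305/117649.
Numerically: E[X] ≈ 0.16409.

E[X] = 135135 · (1/7)^{7} = 19305/117649 ≈ 0.16409.
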